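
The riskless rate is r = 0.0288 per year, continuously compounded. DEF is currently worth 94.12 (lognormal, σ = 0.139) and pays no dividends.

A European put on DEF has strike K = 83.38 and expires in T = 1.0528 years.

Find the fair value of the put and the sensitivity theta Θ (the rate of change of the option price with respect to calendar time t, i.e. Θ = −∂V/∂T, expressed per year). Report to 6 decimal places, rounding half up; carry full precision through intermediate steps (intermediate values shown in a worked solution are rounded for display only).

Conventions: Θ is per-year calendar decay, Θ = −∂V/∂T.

price = 0.918336
Θ = -0.963140

σ√T = 0.139·√1.0528 = 0.142622
d₁ = (ln(S/K) + (r+σ²/2)T) / (σ√T) = (ln(94.12/83.38) + (0.0288+0.139²/2)·1.0528) / 0.142622 = (0.121162 + 0.040491) / 0.142622 = 1.133436
d₂ = d₁ − σ√T = 1.133436 − 0.142622 = 0.990813
e^{−rT} = 0.970134
N(−d₁) = 0.128516,  N(−d₂) = 0.160888
Put price V = K·e^{−rT}·N(−d₂) − S·N(−d₁) = 13.014232 − 12.095896 = 0.918336
φ(d₁) = (1/√(2π))·e^{−d₁²/2} = 0.209868
Θ = −S·φ(d₁)·σ/(2√T) + r·K·e^{−rT}·N(−d₂) = −1.337950 + 0.374810 = -0.963140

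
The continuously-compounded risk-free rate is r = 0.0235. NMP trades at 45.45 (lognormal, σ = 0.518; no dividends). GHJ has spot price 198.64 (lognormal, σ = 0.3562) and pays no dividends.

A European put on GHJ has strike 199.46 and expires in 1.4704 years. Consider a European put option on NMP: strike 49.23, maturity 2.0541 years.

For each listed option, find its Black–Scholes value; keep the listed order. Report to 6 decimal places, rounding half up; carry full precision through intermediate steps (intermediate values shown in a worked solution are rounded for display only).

[GHJ put K=199.46]
σ√T = 0.3562·√1.4704 = 0.431928
d₁ = (ln(S/K) + (r+σ²/2)T) / (σ√T) = (ln(198.64/199.46) + (0.0235+0.3562²/2)·1.4704) / 0.431928 = (-0.004120 + 0.127835) / 0.431928 = 0.286427
d₂ = d₁ − σ√T = 0.286427 − 0.431928 = -0.145501
e^{−rT} = 0.966036
N(−d₁) = 0.387276,  N(−d₂) = 0.557843
price = K·e^{−rT}·N(−d₂) − S·N(−d₁) = 107.488164 − 76.928428 = 30.559736
[NMP put K=49.23]
σ√T = 0.518·√2.0541 = 0.742404
d₁ = (ln(S/K) + (r+σ²/2)T) / (σ√T) = (ln(45.45/49.23) + (0.0235+0.518²/2)·2.0541) / 0.742404 = (-0.079890 + 0.323854) / 0.742404 = 0.328612
d₂ = d₁ − σ√T = 0.328612 − 0.742404 = -0.413792
e^{−rT} = 0.952875
N(−d₁) = 0.371224,  N(−d₂) = 0.660487
price = K·e^{−rT}·N(−d₂) − S·N(−d₁) = 30.983469 − 16.872150 = 14.111319

price(GHJ put K=199.46) = 30.559736
price(NMP put K=49.23) = 14.111319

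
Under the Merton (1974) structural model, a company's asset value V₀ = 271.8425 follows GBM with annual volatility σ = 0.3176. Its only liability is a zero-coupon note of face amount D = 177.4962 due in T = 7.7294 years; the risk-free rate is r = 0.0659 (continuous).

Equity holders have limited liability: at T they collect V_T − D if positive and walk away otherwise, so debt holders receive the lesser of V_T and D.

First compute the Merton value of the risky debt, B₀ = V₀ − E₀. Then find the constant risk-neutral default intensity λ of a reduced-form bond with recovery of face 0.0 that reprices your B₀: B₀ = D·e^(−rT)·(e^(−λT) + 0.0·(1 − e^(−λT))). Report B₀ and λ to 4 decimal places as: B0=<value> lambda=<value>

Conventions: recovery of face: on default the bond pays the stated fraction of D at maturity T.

Equity is a call on the firm's assets struck at D = 177.4962:
d₁ = [ln(V₀/D) + (r + σ²/2)T] / (σ√T)
   = [ln(271.8425/177.4962) + (0.0659 + 0.5·0.3176²)·7.7294] / (0.3176·√7.7294)
   = [0.426274 + 0.899199] / 0.882985 = 1.501127
d₂ = d₁ − σ√T = 1.501127 − 0.882985 = 0.618142
N(d₁) = 0.933339,  N(d₂) = 0.731759,  e^(−rT) = 0.600876
E₀ = V₀·N(d₁) − D·e^(−rT)·N(d₂)
   = 271.8425·0.933339 − 177.4962·0.600876·0.731759 = 175.676716
B₀ = V₀ − E₀ = 271.8425 − 175.676716 = 96.165784
e^(−λT) = (B₀·e^(rT)/D − 0)/(1 − 0) = (96.1658·1.664238/177.4962 − 0)/1 = 0.90166885
λ = −ln(0.90166885)/7.7294 = 0.013391

B0=96.1658 lambda=0.0134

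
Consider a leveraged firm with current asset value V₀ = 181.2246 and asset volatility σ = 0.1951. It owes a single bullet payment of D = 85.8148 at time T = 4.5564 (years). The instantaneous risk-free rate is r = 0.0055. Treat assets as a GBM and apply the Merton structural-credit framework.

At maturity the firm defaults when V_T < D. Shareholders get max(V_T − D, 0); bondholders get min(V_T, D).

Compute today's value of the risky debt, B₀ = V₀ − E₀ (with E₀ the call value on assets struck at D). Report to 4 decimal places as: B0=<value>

B0=83.0651

With assets at 181.2246 and a single debt payment of 85.8148 at 4.5564 years:
d₁ = [ln(V₀/D) + (r + σ²/2)T] / (σ√T)
   = [ln(181.2246/85.8148) + (0.0055 + 0.5·0.1951²)·4.5564] / (0.1951·√4.5564)
   = [0.747546 + 0.111778] / 0.416455 = 2.063424
d₂ = d₁ − σ√T = 2.063424 − 0.416455 = 1.646968
N(d₁) = 0.980464,  N(d₂) = 0.950218,  e^(−rT) = 0.975251
E₀ = V₀·N(d₁) − D·e^(−rT)·N(d₂)
   = 181.2246·0.980464 − 85.8148·0.975251·0.950218 = 98.159500
B₀ = V₀ − E₀ = 181.2246 − 98.159500 = 83.065100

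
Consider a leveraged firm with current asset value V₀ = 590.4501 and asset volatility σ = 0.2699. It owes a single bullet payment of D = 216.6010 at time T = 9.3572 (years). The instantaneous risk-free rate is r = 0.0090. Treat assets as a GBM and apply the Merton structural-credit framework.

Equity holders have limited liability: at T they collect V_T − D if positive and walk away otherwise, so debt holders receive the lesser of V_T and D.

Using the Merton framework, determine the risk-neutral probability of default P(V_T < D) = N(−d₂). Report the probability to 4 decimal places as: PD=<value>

Work the structural quantities from V₀ = 590.4501 against face 216.6010:
d₁ = [ln(V₀/D) + (r + σ²/2)T] / (σ√T)
   = [ln(590.4501/216.6010) + (0.0090 + 0.5·0.2699²)·9.3572] / (0.2699·√9.3572)
   = [1.002828 + 0.425032] / 0.825612 = 1.729457
d₂ = d₁ − σ√T = 1.729457 − 0.825612 = 0.903846
risk-neutral PD = N(−d₂) = N(-0.903846) = 0.183039

PD=0.1830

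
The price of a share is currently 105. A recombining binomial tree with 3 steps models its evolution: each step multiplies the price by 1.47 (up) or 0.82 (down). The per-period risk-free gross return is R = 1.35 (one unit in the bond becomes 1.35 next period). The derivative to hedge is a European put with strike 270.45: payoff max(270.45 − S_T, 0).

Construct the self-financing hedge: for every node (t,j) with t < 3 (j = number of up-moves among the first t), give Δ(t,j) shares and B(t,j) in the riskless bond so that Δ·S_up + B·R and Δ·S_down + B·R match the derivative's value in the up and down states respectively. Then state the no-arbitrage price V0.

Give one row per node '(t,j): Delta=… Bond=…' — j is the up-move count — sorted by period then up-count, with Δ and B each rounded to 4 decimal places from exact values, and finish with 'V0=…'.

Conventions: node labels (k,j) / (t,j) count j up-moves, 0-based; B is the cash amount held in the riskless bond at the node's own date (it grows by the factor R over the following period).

(0,0): Delta=-0.6628 Bond=88.4168
(1,0): Delta=-1.0000 Bond=148.3951
(1,1): Delta=-0.6202 Bond=112.7892
(2,0): Delta=-1.0000 Bond=200.3333
(2,1): Delta=-1.0000 Bond=200.3333
(2,2): Delta=-0.5723 Bond=141.3822
V0=18.8222

The replicating-portfolio and risk-neutral prices coincide; use p* = (1.35−0.82)/(1.47−0.82) = 0.8154 for the latter.
Terminal payoffs: V(3,0)=212.5564, V(3,1)=166.6651, V(3,2)=84.3965, V(3,3)=0.0000
  t=2,j=0: stock 70.6020 → up 103.7849 (V=166.6651), down 57.8936 (V=212.5564). Price 129.7313; hedge Δ=-1.0000, bond B=200.3333.
  t=2,j=1: stock 126.5670 → up 186.0535 (V=84.3965), down 103.7849 (V=166.6651). Price 73.7663; hedge Δ=-1.0000, bond B=200.3333.
  t=2,j=2: stock 226.8945 → up 333.5349 (V=0.0000), down 186.0535 (V=84.3965). Price 11.5414; hedge Δ=-0.5723, bond B=141.3822.
  t=1,j=0: stock 86.1000 → up 126.5670 (V=73.7663), down 70.6020 (V=129.7313). Price 62.2951; hedge Δ=-1.0000, bond B=148.3951.
  t=1,j=1: stock 154.3500 → up 226.8945 (V=11.5414), down 126.5670 (V=73.7663). Price 17.0586; hedge Δ=-0.6202, bond B=112.7892.
  t=0,j=0: stock 105.0000 → up 154.3500 (V=17.0586), down 86.1000 (V=62.2951). Price 18.8222; hedge Δ=-0.6628, bond B=88.4168.
As a check, the time-0 holding Δ(0,0)·S0 + B(0,0) comes to 18.8222 — exactly V0.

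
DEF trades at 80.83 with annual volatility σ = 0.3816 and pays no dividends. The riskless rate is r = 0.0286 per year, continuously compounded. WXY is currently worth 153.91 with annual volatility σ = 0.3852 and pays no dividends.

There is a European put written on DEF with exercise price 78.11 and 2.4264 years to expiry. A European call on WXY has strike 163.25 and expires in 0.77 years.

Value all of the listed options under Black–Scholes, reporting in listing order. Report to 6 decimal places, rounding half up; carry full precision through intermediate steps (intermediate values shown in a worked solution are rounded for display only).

[DEF put K=78.11]
σ√T = 0.3816·√2.4264 = 0.594415
d₁ = (ln(S/K) + (r+σ²/2)T) / (σ√T) = (ln(80.83/78.11) + (0.0286+0.3816²/2)·2.4264) / 0.594415 = (0.034230 + 0.246059) / 0.594415 = 0.471539
d₂ = d₁ − σ√T = 0.471539 − 0.594415 = -0.122876
e^{−rT} = 0.932958
N(−d₁) = 0.318628,  N(−d₂) = 0.548897
price = K·e^{−rT}·N(−d₂) − S·N(−d₁) = 39.999991 − 25.754704 = 14.245287
[WXY call K=163.25]
σ√T = 0.3852·√0.77 = 0.338012
d₁ = (ln(S/K) + (r+σ²/2)T) / (σ√T) = (ln(153.91/163.25) + (0.0286+0.3852²/2)·0.77) / 0.338012 = (-0.058915 + 0.079148) / 0.338012 = 0.059859
d₂ = d₁ − σ√T = 0.059859 − 0.338012 = -0.278152
e^{−rT} = 0.978219
N(d₁) = 0.523866,  N(d₂) = 0.390448
price = S·N(d₁) − K·e^{−rT}·N(d₂) = 80.628247 − 62.352244 = 18.276002

price(DEF put K=78.11) = 14.245287
price(WXY call K=163.25) = 18.276002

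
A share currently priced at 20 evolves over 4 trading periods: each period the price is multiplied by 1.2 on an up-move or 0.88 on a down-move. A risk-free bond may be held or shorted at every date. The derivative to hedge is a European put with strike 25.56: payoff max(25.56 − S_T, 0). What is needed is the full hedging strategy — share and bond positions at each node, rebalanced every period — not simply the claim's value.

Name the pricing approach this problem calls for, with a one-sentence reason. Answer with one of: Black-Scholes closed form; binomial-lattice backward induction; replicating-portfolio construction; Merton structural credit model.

framework: replicating-portfolio construction

Key observation: the deliverable is the dynamic trading strategy on the 4-step tree (spot 20, moves 1.2 and 0.88), so the valuation must go through the node-by-node replicating-portfolio solve.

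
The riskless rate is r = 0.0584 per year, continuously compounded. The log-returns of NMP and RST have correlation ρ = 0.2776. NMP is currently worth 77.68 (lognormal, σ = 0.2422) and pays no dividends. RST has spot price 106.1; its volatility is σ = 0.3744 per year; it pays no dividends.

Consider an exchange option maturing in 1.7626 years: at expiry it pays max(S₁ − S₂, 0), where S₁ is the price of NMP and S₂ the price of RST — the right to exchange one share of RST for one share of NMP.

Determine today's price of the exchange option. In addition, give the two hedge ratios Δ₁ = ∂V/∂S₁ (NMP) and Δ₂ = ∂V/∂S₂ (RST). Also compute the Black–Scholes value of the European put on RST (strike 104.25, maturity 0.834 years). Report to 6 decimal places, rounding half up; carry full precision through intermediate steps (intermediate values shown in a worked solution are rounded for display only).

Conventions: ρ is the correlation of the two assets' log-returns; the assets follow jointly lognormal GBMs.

σ_eff = √(σ₁² + σ₂² − 2ρσ₁σ₂) = √(0.2422² + 0.3744² − 2·0.2776·0.2422·0.3744) = 0.385345
d₁ = (ln(S₁/S₂) + (q₂ − q₁ + σ_eff²/2)T) / (σ_eff√T) = (ln(77.68/106.1) + (0.0 − 0.0 + 0.074245)·1.7626) / 0.511596 = -0.353637
d₂ = d₁ − σ_eff√T = -0.353637 − 0.511596 = -0.865233
N(d₁) = 0.361805,  N(d₂) = 0.193456
V = S₁·e^{−q₁T}·N(d₁) − S₂·e^{−q₂T}·N(d₂) = 28.105041 − 20.525630 = 7.579410
Δ₁ = e^{−q₁T}·N(d₁) = 0.361805;  Δ₂ = −e^{−q₂T}·N(d₂) = -0.193456
[vanilla: RST put K=104.25]
σ√T = 0.3744·√0.834 = 0.341916
d₁ = (ln(S/K) + (r+σ²/2)T) / (σ√T) = (ln(106.1/104.25) + (0.0584+0.3744²/2)·0.834) / 0.341916 = (0.017590 + 0.107159) / 0.341916 = 0.364853
d₂ = d₁ − σ√T = 0.364853 − 0.341916 = 0.022937
e^{−rT} = 0.952461
N(−d₁) = 0.357611,  N(−d₂) = 0.490850
price = K·e^{−rT}·N(−d₂) − S·N(−d₁) = 48.738524 − 37.942482 = 10.796041

exchange price = 7.579410
Δ1 = 0.361805
Δ2 = -0.193456
price(RST put K=104.25) = 10.796041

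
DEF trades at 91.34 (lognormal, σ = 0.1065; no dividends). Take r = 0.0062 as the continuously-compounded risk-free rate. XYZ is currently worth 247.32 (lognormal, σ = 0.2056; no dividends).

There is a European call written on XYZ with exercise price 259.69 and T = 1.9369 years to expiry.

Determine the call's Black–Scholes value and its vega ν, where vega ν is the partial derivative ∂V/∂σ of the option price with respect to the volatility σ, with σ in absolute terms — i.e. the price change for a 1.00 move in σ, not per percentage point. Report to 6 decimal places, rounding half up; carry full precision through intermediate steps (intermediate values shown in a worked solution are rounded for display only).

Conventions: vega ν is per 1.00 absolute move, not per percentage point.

σ√T = 0.2056·√1.9369 = 0.286139
d₁ = (ln(S/K) + (r+σ²/2)T) / (σ√T) = (ln(247.32/259.69) + (0.0062+0.2056²/2)·1.9369) / 0.286139 = (-0.048806 + 0.052946) / 0.286139 = 0.014472
d₂ = d₁ − σ√T = 0.014472 − 0.286139 = -0.271667
e^{−rT} = 0.988063
N(d₁) = 0.505773,  N(d₂) = 0.392939
Call price V = S·N(d₁) − K·e^{−rT}·N(d₂) = 125.087820 − 100.824255 = 24.263565
φ(d₁) = (1/√(2π))·e^{−d₁²/2} = 0.398901
ν = S·φ(d₁)·√T = 137.302178

price = 24.263565
ν = 137.302178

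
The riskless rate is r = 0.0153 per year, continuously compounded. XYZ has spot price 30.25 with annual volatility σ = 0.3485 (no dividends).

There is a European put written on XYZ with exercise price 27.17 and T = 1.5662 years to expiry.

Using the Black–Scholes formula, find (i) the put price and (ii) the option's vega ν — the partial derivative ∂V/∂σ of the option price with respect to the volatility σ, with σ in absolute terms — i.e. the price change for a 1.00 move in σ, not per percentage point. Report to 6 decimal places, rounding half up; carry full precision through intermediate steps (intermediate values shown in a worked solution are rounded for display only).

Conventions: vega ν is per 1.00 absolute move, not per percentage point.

σ√T = 0.3485·√1.5662 = 0.436140
d₁ = (ln(S/K) + (r+σ²/2)T) / (σ√T) = (ln(30.25/27.17) + (0.0153+0.3485²/2)·1.5662) / 0.436140 = (0.107383 + 0.119072) / 0.436140 = 0.519225
d₂ = d₁ − σ√T = 0.519225 − 0.436140 = 0.083084
e^{−rT} = 0.976322
N(−d₁) = 0.301802,  N(−d₂) = 0.466892
Put price V = K·e^{−rT}·N(−d₂) − S·N(−d₁) = 12.385097 − 9.129512 = 3.255585
φ(d₁) = (1/√(2π))·e^{−d₁²/2} = 0.348633
ν = S·φ(d₁)·√T = 13.198282

price = 3.255585
ν = 13.198282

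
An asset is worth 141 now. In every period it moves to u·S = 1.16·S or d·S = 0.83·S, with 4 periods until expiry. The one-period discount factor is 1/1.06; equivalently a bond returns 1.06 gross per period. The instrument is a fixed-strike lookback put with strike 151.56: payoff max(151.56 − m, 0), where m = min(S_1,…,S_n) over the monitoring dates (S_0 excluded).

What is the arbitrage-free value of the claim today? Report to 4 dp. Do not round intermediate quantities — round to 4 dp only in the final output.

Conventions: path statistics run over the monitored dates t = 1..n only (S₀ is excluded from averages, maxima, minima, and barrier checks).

No-arbitrage gives p* = (R−d)/(u−d) = 0.6970: enumerate every path, weight its payoff by its p*-probability, and discount by R^4.
Enumerate all 2^4 = 16 price paths (U = up ×1.16, D = down ×0.83); each path with k up-moves has probability p*^k·(1−p*)^(4−k).
DDDD: m=66.9162, payoff=84.6438, prob=0.008432
UDDD: m=93.5215, payoff=58.0385, prob=0.019394
DUDD: m=93.5215, payoff=58.0385, prob=0.019394
UUDD: m=130.7047, payoff=20.8553, prob=0.044607
DDUD: m=93.5215, payoff=58.0385, prob=0.019394
UDUD: m=130.7047, payoff=20.8553, prob=0.044607
DUUD: m=117.0300, payoff=34.5300, prob=0.044607
UUUD: m=163.5600, payoff=0.0000, prob=0.102595
DDDU: m=80.6220, payoff=70.9380, prob=0.019394
UDDU: m=112.6765, payoff=38.8835, prob=0.044607
DUDU: m=112.6765, payoff=38.8835, prob=0.044607
UUDU: m=157.4756, payoff=0.0000, prob=0.102595
DDUU: m=97.1349, payoff=54.4251, prob=0.044607
UDUU: m=135.7548, payoff=15.8052, prob=0.102595
DUUU: m=117.0300, payoff=34.5300, prob=0.102595
UUUU: m=163.5600, payoff=0.0000, prob=0.235969
Price = Σ prob·payoff / R^4 = 19.928008 / 1.262477 = 15.7848

price = 15.7848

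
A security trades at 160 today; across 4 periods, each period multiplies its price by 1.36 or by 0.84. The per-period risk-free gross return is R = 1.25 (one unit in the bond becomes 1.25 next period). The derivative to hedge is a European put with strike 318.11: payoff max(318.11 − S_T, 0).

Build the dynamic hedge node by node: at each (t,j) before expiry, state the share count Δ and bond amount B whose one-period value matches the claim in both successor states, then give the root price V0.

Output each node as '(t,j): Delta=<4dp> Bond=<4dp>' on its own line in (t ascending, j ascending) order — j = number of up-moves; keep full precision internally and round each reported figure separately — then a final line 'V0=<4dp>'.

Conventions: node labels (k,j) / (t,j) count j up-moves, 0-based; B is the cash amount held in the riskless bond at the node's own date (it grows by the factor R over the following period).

Since d<R<u, set p* = (R−d)/(u−d) = 0.7885; price each node as the discounted p*-expectation of its children.
At maturity the claim pays: V(4,0)=238.4506, V(4,1)=189.1376, V(4,2)=109.2976, V(4,3)=0.0000, V(4,4)=0.0000
Node (3,0) S=94.8326: V=(p*·189.1376+(1−p*)·238.4506)/1.25=159.6554; Δ=(189.1376−238.4506)/(128.9724−79.6594)=-1.0000; B=V−Δ·S=254.4880
Node (3,1) S=153.5386: V=(p*·109.2976+(1−p*)·189.1376)/1.25=100.9494; Δ=(109.2976−189.1376)/(208.8124−128.9724)=-1.0000; B=V−Δ·S=254.4880
Node (3,2) S=248.5862: V=(p*·0.0000+(1−p*)·109.2976)/1.25=18.4965; Δ=(0.0000−109.2976)/(338.0773−208.8124)=-0.8455; B=V−Δ·S=228.6841
Node (3,3) S=402.4730: V=(p*·0.0000+(1−p*)·0.0000)/1.25=0.0000; Δ=(0.0000−0.0000)/(547.3632−338.0773)=0.0000; B=V−Δ·S=0.0000
Node (2,0) S=112.8960: V=(p*·100.9494+(1−p*)·159.6554)/1.25=90.6944; Δ=(100.9494−159.6554)/(153.5386−94.8326)=-1.0000; B=V−Δ·S=203.5904
Node (2,1) S=182.7840: V=(p*·18.4965+(1−p*)·100.9494)/1.25=28.7508; Δ=(18.4965−100.9494)/(248.5862−153.5386)=-0.8675; B=V−Δ·S=187.3141
Node (2,2) S=295.9360: V=(p*·0.0000+(1−p*)·18.4965)/1.25=3.1302; Δ=(0.0000−18.4965)/(402.4730−248.5862)=-0.1202; B=V−Δ·S=38.7004
Node (1,0) S=134.4000: V=(p*·28.7508+(1−p*)·90.6944)/1.25=33.4834; Δ=(28.7508−90.6944)/(182.7840−112.8960)=-0.8863; B=V−Δ·S=152.6057
Node (1,1) S=217.6000: V=(p*·3.1302+(1−p*)·28.7508)/1.25=6.8399; Δ=(3.1302−28.7508)/(295.9360−182.7840)=-0.2264; B=V−Δ·S=56.1103
Node (0,0) S=160.0000: V=(p*·6.8399+(1−p*)·33.4834)/1.25=9.9808; Δ=(6.8399−33.4834)/(217.6000−134.4000)=-0.3202; B=V−Δ·S=61.2183
Check: Δ(0,0)·S0 + B(0,0) = 9.9808 = V0.

(0,0): Delta=-0.3202 Bond=61.2183
(1,0): Delta=-0.8863 Bond=152.6057
(1,1): Delta=-0.2264 Bond=56.1103
(2,0): Delta=-1.0000 Bond=203.5904
(2,1): Delta=-0.8675 Bond=187.3141
(2,2): Delta=-0.1202 Bond=38.7004
(3,0): Delta=-1.0000 Bond=254.4880
(3,1): Delta=-1.0000 Bond=254.4880
(3,2): Delta=-0.8455 Bond=228.6841
(3,3): Delta=0.0000 Bond=0.0000
V0=9.9808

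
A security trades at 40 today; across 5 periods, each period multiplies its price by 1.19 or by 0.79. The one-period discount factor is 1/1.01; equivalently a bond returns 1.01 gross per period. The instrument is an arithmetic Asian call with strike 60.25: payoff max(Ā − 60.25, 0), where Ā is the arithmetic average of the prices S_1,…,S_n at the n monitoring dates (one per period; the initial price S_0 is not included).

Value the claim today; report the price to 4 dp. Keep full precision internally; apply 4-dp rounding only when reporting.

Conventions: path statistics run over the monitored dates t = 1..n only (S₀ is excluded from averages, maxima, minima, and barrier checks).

price = 0.5508

Set p* = 0.5500 (from d < R < u); the path-dependent value is the discounted p*-expectation over all price paths.
Enumerate all 2^5 = 32 price paths (U = up ×1.19, D = down ×0.79); each path with k up-moves has probability p*^k·(1−p*)^(5−k).
DDDDD: Ā=20.8348, payoff=0.0000, prob=0.018453
UDDDD: Ā=31.3840, payoff=0.0000, prob=0.022553
DUDDD: Ā=28.1840, payoff=0.0000, prob=0.022553
UUDDD: Ā=42.4544, payoff=0.0000, prob=0.027565
DDUDD: Ā=25.6560, payoff=0.0000, prob=0.022553
UDUDD: Ā=38.6464, payoff=0.0000, prob=0.027565
DUUDD: Ā=35.4464, payoff=0.0000, prob=0.027565
UUUDD: Ā=53.3939, payoff=0.0000, prob=0.033691
DDDUD: Ā=23.6589, payoff=0.0000, prob=0.022553
UDDUD: Ā=35.6381, payoff=0.0000, prob=0.027565
DUDUD: Ā=32.4381, payoff=0.0000, prob=0.027565
UUDUD: Ā=48.8624, payoff=0.0000, prob=0.033691
DDUUD: Ā=29.9101, payoff=0.0000, prob=0.027565
UDUUD: Ā=45.0544, payoff=0.0000, prob=0.033691
DUUUD: Ā=41.8544, payoff=0.0000, prob=0.033691
UUUUD: Ā=63.0465, payoff=2.7965, prob=0.041178
DDDDU: Ā=22.0812, payoff=0.0000, prob=0.022553
UDDDU: Ā=33.2615, payoff=0.0000, prob=0.027565
DUDDU: Ā=30.0615, payoff=0.0000, prob=0.027565
UUDDU: Ā=45.2825, payoff=0.0000, prob=0.033691
DDUDU: Ā=27.5335, payoff=0.0000, prob=0.027565
UDUDU: Ā=41.4745, payoff=0.0000, prob=0.033691
DUUDU: Ā=38.2745, payoff=0.0000, prob=0.033691
UUUDU: Ā=57.6540, payoff=0.0000, prob=0.041178
DDDUU: Ā=25.5364, payoff=0.0000, prob=0.027565
UDDUU: Ā=38.4662, payoff=0.0000, prob=0.033691
DUDUU: Ā=35.2662, payoff=0.0000, prob=0.033691
UUDUU: Ā=53.1225, payoff=0.0000, prob=0.041178
DDUUU: Ā=32.7382, payoff=0.0000, prob=0.033691
UDUUU: Ā=49.3145, payoff=0.0000, prob=0.041178
DUUUU: Ā=46.1145, payoff=0.0000, prob=0.041178
UUUUU: Ā=69.4636, payoff=9.2136, prob=0.050328
Price = Σ prob·payoff / R^5 = 0.578862 / 1.051010 = 0.5508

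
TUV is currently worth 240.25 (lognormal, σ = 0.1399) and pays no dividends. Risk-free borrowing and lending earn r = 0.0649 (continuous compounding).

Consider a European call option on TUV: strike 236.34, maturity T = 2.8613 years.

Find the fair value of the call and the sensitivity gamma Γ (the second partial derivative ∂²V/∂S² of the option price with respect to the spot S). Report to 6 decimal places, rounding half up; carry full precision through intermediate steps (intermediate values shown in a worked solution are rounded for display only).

price = 49.550746
Γ = 0.004374

σ√T = 0.1399·√2.8613 = 0.236646
d₁ = (ln(S/K) + (r+σ²/2)T) / (σ√T) = (ln(240.25/236.34) + (0.0649+0.1399²/2)·2.8613) / 0.236646 = (0.016409 + 0.213699) / 0.236646 = 0.972370
d₂ = d₁ − σ√T = 0.972370 − 0.236646 = 0.735724
e^{−rT} = 0.830524
N(d₁) = 0.834567,  N(d₂) = 0.769051
Call price V = S·N(d₁) − K·e^{−rT}·N(d₂) = 200.504677 − 150.953932 = 49.550746
φ(d₁) = (1/√(2π))·e^{−d₁²/2} = 0.248655
Γ = φ(d₁) / (S·σ·√T) = 0.004374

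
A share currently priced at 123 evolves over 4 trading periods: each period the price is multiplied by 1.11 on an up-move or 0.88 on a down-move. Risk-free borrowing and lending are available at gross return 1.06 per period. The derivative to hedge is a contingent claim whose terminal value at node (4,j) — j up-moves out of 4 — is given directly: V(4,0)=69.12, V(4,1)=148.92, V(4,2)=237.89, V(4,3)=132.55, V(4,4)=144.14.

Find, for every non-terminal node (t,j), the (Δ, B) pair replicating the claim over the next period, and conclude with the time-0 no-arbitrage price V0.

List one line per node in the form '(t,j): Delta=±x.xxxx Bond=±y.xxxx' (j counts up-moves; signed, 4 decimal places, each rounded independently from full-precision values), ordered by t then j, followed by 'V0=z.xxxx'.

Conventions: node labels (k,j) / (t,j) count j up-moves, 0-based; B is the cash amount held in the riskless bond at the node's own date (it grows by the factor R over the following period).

(0,0): Delta=-0.7666 Bond=217.5248
(1,0): Delta=-1.0894 Bond=265.5175
(1,1): Delta=-0.6955 Bond=220.8704
(2,0): Delta=3.7454 Bond=-179.0740
(2,1): Delta=-2.1541 Bond=409.3715
(2,2): Delta=-0.3743 Bond=185.4424
(3,0): Delta=4.1393 Bond=-222.8318
(3,1): Delta=3.6587 Bond=-180.6481
(3,2): Delta=-3.4342 Bond=604.6509
(3,3): Delta=0.2996 Bond=83.2129
V0=123.2315

Since d<R<u, set p* = (R−d)/(u−d) = 0.7826; price each node as the discounted p*-expectation of its children.
Expiry values: V(4,0)=69.1200, V(4,1)=148.9200, V(4,2)=237.8900, V(4,3)=132.5500, V(4,4)=144.1400
  t=3,j=0: stock 83.8211 → up 93.0414 (V=148.9200), down 73.7625 (V=69.1200). Price 124.1247; hedge Δ=4.1393, bond B=-222.8318.
  t=3,j=1: stock 105.7288 → up 117.3590 (V=237.8900), down 93.0414 (V=148.9200). Price 206.1780; hedge Δ=3.6587, bond B=-180.6481.
  t=3,j=2: stock 133.3625 → up 148.0324 (V=132.5500), down 117.3590 (V=237.8900). Price 146.6509; hedge Δ=-3.4342, bond B=604.6509.
  t=3,j=3: stock 168.2186 → up 186.7227 (V=144.1400), down 148.0324 (V=132.5500). Price 133.6042; hedge Δ=0.2996, bond B=83.2129.
  t=2,j=0: stock 95.2512 → up 105.7288 (V=206.1780), down 83.8211 (V=124.1247). Price 177.6796; hedge Δ=3.7454, bond B=-179.0740.
  t=2,j=1: stock 120.1464 → up 133.3625 (V=146.6509), down 105.7288 (V=206.1780). Price 150.5581; hedge Δ=-2.1541, bond B=409.3715.
  t=2,j=2: stock 151.5483 → up 168.2186 (V=133.6042), down 133.3625 (V=146.6509). Price 128.7174; hedge Δ=-0.3743, bond B=185.4424.
  t=1,j=0: stock 108.2400 → up 120.1464 (V=150.5581), down 95.2512 (V=177.6796). Price 147.5982; hedge Δ=-1.0894, bond B=265.5175.
  t=1,j=1: stock 136.5300 → up 151.5483 (V=128.7174), down 120.1464 (V=150.5581). Price 125.9107; hedge Δ=-0.6955, bond B=220.8704.
  t=0,j=0: stock 123.0000 → up 136.5300 (V=125.9107), down 108.2400 (V=147.5982). Price 123.2315; hedge Δ=-0.7666, bond B=217.5248.
Verification: the root portfolio costs Δ(0,0)·S0 + B(0,0) = 123.2315, matching V0.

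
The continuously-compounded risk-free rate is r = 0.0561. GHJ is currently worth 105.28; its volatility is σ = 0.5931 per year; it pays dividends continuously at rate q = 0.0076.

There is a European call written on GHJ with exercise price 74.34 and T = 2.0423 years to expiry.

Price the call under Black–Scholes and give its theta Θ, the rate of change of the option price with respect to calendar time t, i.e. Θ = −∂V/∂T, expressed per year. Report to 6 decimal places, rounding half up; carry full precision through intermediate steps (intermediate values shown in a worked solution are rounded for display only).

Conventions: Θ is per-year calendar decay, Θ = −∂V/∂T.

σ√T = 0.5931·√2.0423 = 0.847594
d₁ = (ln(S/K) + (r−q+σ²/2)T) / (σ√T) = (ln(105.28/74.34) + (0.0561−0.0076+0.5931²/2)·2.0423) / 0.847594 = (0.347974 + 0.458259) / 0.847594 = 0.951203
d₂ = d₁ − σ√T = 0.951203 − 0.847594 = 0.103609
e^{−rT} = 0.891747
e^{−qT} = 0.984598
N(d₁) = 0.829249,  N(d₂) = 0.541260
Call price V = S·e^{−qT}·N(d₁) − K·e^{−rT}·N(d₂) = 85.958746 − 35.881468 = 50.077278
φ(d₁) = (1/√(2π))·e^{−d₁²/2} = 0.253769
Θ = −S·e^{−qT}·φ(d₁)·σ/(2√T) + q·S·e^{−qT}·N(d₁) − r·K·e^{−rT}·N(d₂) = −5.458600 + 0.653286 − 2.012950 = -6.818264

price = 50.077278
Θ = -6.818264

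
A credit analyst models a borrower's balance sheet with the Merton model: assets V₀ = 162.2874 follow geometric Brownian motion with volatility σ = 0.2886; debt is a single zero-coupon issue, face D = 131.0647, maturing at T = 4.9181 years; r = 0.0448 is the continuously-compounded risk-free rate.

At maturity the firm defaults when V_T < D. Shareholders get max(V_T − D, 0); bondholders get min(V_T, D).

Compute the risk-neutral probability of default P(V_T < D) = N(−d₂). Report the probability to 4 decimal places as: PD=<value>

PD=0.3601

With assets at 162.2874 and a single debt payment of 131.0647 at 4.9181 years:
d₁ = [ln(V₀/D) + (r + σ²/2)T] / (σ√T)
   = [ln(162.2874/131.0647) + (0.0448 + 0.5·0.2886²)·4.9181] / (0.2886·√4.9181)
   = [0.213678 + 0.425145] / 0.640022 = 0.998126
d₂ = d₁ − σ√T = 0.998126 − 0.640022 = 0.358104
risk-neutral PD = N(−d₂) = N(-0.358104) = 0.360133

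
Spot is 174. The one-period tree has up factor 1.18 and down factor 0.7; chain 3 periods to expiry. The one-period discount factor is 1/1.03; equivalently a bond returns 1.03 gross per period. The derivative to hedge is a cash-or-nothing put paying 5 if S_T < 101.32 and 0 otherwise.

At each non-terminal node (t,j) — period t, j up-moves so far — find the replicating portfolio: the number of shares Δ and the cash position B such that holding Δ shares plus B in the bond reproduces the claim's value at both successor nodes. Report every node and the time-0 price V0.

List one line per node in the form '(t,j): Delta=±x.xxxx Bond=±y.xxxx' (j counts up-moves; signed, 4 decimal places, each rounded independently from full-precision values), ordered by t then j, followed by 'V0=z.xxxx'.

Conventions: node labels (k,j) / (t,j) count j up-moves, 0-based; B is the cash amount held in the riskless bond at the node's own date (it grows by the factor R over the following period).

Under the risk-neutral measure, an up-move has probability p* = (R−d)/(u−d) = 0.6875 and values discount at R = 1.03.
Expiry values: V(3,0)=5.0000, V(3,1)=5.0000, V(3,2)=0.0000, V(3,3)=0.0000
(2,0): S=85.2600. Δ = (V_up−V_dn)/(S_up−S_dn) = (5.0000−5.0000)/(100.6068−59.6820) = 0.0000. V = [p*·5.0000 + (1−p*)·5.0000]/1.03 = 4.8544. B = V − Δ·S = 4.8544.
(2,1): S=143.7240. Δ = (V_up−V_dn)/(S_up−S_dn) = (0.0000−5.0000)/(169.5943−100.6068) = -0.0725. V = [p*·0.0000 + (1−p*)·5.0000]/1.03 = 1.5170. B = V − Δ·S = 11.9337.
(2,2): S=242.2776. Δ = (V_up−V_dn)/(S_up−S_dn) = (0.0000−0.0000)/(285.8876−169.5943) = 0.0000. V = [p*·0.0000 + (1−p*)·0.0000]/1.03 = 0.0000. B = V − Δ·S = 0.0000.
(1,0): S=121.8000. Δ = (V_up−V_dn)/(S_up−S_dn) = (1.5170−4.8544)/(143.7240−85.2600) = -0.0571. V = [p*·1.5170 + (1−p*)·4.8544]/1.03 = 2.4854. B = V − Δ·S = 9.4382.
(1,1): S=205.3200. Δ = (V_up−V_dn)/(S_up−S_dn) = (0.0000−1.5170)/(242.2776−143.7240) = -0.0154. V = [p*·0.0000 + (1−p*)·1.5170]/1.03 = 0.4603. B = V − Δ·S = 3.6206.
(0,0): S=174.0000. Δ = (V_up−V_dn)/(S_up−S_dn) = (0.4603−2.4854)/(205.3200−121.8000) = -0.0242. V = [p*·0.4603 + (1−p*)·2.4854]/1.03 = 1.0613. B = V − Δ·S = 5.2802.
As a check, the time-0 holding Δ(0,0)·S0 + B(0,0) comes to 1.0613 — exactly V0.

(0,0): Delta=-0.0242 Bond=5.2802
(1,0): Delta=-0.0571 Bond=9.4382
(1,1): Delta=-0.0154 Bond=3.6206
(2,0): Delta=0.0000 Bond=4.8544
(2,1): Delta=-0.0725 Bond=11.9337
(2,2): Delta=0.0000 Bond=0.0000
V0=1.0613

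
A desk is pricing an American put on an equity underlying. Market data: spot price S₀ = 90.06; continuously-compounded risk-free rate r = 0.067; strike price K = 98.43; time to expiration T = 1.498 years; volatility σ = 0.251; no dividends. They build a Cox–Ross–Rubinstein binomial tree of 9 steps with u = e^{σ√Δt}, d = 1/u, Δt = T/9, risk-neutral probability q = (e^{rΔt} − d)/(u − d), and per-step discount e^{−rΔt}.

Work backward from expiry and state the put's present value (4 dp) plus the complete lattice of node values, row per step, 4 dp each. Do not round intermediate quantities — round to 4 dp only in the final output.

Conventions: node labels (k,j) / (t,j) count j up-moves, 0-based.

price = 12.1660
tree:
12.1660
17.7290 7.4723
25.0485 11.5900 3.9657
32.1910 17.3776 6.6844 1.6299
38.6382 25.0485 10.9184 3.0575 0.3937
44.4580 32.1910 17.1358 5.6158 0.8453 0.0000
49.7112 38.6382 25.0485 10.0195 1.8152 0.0000 0.0000
54.4532 44.4580 32.1910 17.1358 3.8979 0.0000 0.0000 0.0000
58.7336 49.7112 38.6382 25.0485 8.3700 0.0000 0.0000 0.0000 0.0000
62.5974 54.4532 44.4580 32.1910 17.1358 0.0000 0.0000 0.0000 0.0000 0.0000

Δt=0.16644, u=1.10783, d=0.90267, q=0.52908, disc=e^(-rΔt)=0.98891
k=9 terminal: V=max(K-S,0) → 62.5974 54.4532 44.4580 32.1910 17.1358 0.0000 0.0000 0.0000 0.0000 0.0000
k=8: j=0 S=39.6964 intr=58.7336 cont=57.6420 V=58.7336[EX]; j=1 S=48.7188 intr=49.7112 cont=48.6197 V=49.7112[EX]; j=2 S=59.7918 intr=38.6382 cont=37.5466 V=38.6382[EX]; j=3 S=73.3815 intr=25.0485 cont=23.9569 V=25.0485[EX]; j=4 S=90.0600 intr=8.3700 cont=7.9801 V=8.3700[EX]; j=5 S=110.5292 intr=0.0000 cont=0.0000 V=0.0000[hold]; j=6 S=135.6508 intr=0.0000 cont=0.0000 V=0.0000[hold]; j=7 S=166.4821 intr=0.0000 cont=0.0000 V=0.0000[hold]; j=8 S=204.3209 intr=0.0000 cont=0.0000 V=0.0000[hold]
k=7: j=0 S=43.9768 intr=54.4532 cont=53.3616 V=54.4532[EX]; j=1 S=53.9720 intr=44.4580 cont=43.3664 V=44.4580[EX]; j=2 S=66.2390 intr=32.1910 cont=31.0994 V=32.1910[EX]; j=3 S=81.2942 intr=17.1358 cont=16.0443 V=17.1358[EX]; j=4 S=99.7711 intr=0.0000 cont=3.8979 V=3.8979[hold]; j=5 S=122.4475 intr=0.0000 cont=0.0000 V=0.0000[hold]; j=6 S=150.2779 intr=0.0000 cont=0.0000 V=0.0000[hold]; j=7 S=184.4337 intr=0.0000 cont=0.0000 V=0.0000[hold]
k=6: j=0 S=48.7188 intr=49.7112 cont=48.6197 V=49.7112[EX]; j=1 S=59.7918 intr=38.6382 cont=37.5466 V=38.6382[EX]; j=2 S=73.3815 intr=25.0485 cont=23.9569 V=25.0485[EX]; j=3 S=90.0600 intr=8.3700 cont=10.0195 V=10.0195[hold]; j=4 S=110.5292 intr=0.0000 cont=1.8152 V=1.8152[hold]; j=5 S=135.6508 intr=0.0000 cont=0.0000 V=0.0000[hold]; j=6 S=166.4821 intr=0.0000 cont=0.0000 V=0.0000[hold]
k=5: j=0 S=53.9720 intr=44.4580 cont=43.3664 V=44.4580[EX]; j=1 S=66.2390 intr=32.1910 cont=31.0994 V=32.1910[EX]; j=2 S=81.2942 intr=17.1358 cont=16.9073 V=17.1358[EX]; j=3 S=99.7711 intr=0.0000 cont=5.6158 V=5.6158[hold]; j=4 S=122.4475 intr=0.0000 cont=0.8453 V=0.8453[hold]; j=5 S=150.2779 intr=0.0000 cont=0.0000 V=0.0000[hold]
k=4: j=0 S=59.7918 intr=38.6382 cont=37.5466 V=38.6382[EX]; j=1 S=73.3815 intr=25.0485 cont=23.9569 V=25.0485[EX]; j=2 S=90.0600 intr=8.3700 cont=10.9184 V=10.9184[hold]; j=3 S=110.5292 intr=0.0000 cont=3.0575 V=3.0575[hold]; j=4 S=135.6508 intr=0.0000 cont=0.3937 V=0.3937[hold]
k=3: j=0 S=66.2390 intr=32.1910 cont=31.0994 V=32.1910[EX]; j=1 S=81.2942 intr=17.1358 cont=17.3776 V=17.3776[hold]; j=2 S=99.7711 intr=0.0000 cont=6.6844 V=6.6844[hold]; j=3 S=122.4475 intr=0.0000 cont=1.6299 V=1.6299[hold]
k=2: j=0 S=73.3815 intr=25.0485 cont=24.0834 V=25.0485[EX]; j=1 S=90.0600 intr=8.3700 cont=11.5900 V=11.5900[hold]; j=2 S=110.5292 intr=0.0000 cont=3.9657 V=3.9657[hold]
k=1: j=0 S=81.2942 intr=17.1358 cont=17.7290 V=17.7290[hold]; j=1 S=99.7711 intr=0.0000 cont=7.4723 V=7.4723[hold]
k=0: j=0 S=90.0600 intr=8.3700 cont=12.1660 V=12.1660[hold]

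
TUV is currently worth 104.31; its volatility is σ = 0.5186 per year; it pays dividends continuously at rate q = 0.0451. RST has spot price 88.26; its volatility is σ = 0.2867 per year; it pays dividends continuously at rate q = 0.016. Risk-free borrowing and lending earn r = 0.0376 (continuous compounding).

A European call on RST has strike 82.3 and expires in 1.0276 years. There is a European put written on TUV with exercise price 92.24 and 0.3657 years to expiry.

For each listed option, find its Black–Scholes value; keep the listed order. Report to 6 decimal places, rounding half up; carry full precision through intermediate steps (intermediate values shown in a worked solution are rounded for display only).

price(RST call K=82.3) = 13.883579
price(TUV put K=92.24) = 7.116026

[RST call K=82.3]
σ√T = 0.2867·√1.0276 = 0.290630
d₁ = (ln(S/K) + (r−q+σ²/2)T) / (σ√T) = (ln(88.26/82.3) + (0.0376−0.016+0.2867²/2)·1.0276) / 0.290630 = (0.069916 + 0.064429) / 0.290630 = 0.462255
d₂ = d₁ − σ√T = 0.462255 − 0.290630 = 0.171625
e^{−rT} = 0.962099
e^{−qT} = 0.983693
N(d₁) = 0.678051,  N(d₂) = 0.568134
price = S·e^{−qT}·N(d₁) − K·e^{−rT}·N(d₂) = 58.868847 − 44.985268 = 13.883579
[TUV put K=92.24]
σ√T = 0.5186·√0.3657 = 0.313614
d₁ = (ln(S/K) + (r−q+σ²/2)T) / (σ√T) = (ln(104.31/92.24) + (0.0376−0.0451+0.5186²/2)·0.3657) / 0.313614 = (0.122973 + 0.046434) / 0.313614 = 0.540179
d₂ = d₁ − σ√T = 0.540179 − 0.313614 = 0.226565
e^{−rT} = 0.986344
e^{−qT} = 0.983642
N(−d₁) = 0.294537,  N(−d₂) = 0.410381
price = K·e^{−rT}·N(−d₂) − S·e^{−qT}·N(−d₁) = 37.336613 − 30.220587 = 7.116026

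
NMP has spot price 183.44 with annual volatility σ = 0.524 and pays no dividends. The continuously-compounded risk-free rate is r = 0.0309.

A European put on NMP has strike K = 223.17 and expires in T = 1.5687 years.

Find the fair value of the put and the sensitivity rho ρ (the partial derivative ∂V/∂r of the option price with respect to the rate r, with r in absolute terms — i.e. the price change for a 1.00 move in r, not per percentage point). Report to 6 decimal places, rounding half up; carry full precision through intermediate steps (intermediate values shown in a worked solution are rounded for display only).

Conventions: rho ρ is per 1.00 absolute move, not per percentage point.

price = 66.751468
ρ = -236.757267

σ√T = 0.524·√1.5687 = 0.656298
d₁ = (ln(S/K) + (r+σ²/2)T) / (σ√T) = (ln(183.44/223.17) + (0.0309+0.524²/2)·1.5687) / 0.656298 = (-0.196046 + 0.263837) / 0.656298 = 0.103292
d₂ = d₁ − σ√T = 0.103292 − 0.656298 = -0.553006
e^{−rT} = 0.952683
N(−d₁) = 0.458866,  N(−d₂) = 0.709870
Put price V = K·e^{−rT}·N(−d₂) − S·N(−d₁) = 150.925777 − 84.174310 = 66.751468
ρ = −K·T·e^{−rT}·N(−d₂) = -236.757267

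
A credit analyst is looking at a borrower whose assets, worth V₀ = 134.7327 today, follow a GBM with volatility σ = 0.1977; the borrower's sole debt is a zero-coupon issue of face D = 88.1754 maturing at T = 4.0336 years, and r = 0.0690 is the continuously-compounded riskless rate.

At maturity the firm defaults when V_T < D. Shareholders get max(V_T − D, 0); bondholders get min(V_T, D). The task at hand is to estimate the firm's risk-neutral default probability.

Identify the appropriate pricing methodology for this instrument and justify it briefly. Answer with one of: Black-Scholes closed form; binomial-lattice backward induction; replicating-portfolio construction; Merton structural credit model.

Key observation: the question is about default risk generated by asset-value dynamics against a debt face of 88.1754 — the structural framework prices exactly that.

framework: Merton structural credit model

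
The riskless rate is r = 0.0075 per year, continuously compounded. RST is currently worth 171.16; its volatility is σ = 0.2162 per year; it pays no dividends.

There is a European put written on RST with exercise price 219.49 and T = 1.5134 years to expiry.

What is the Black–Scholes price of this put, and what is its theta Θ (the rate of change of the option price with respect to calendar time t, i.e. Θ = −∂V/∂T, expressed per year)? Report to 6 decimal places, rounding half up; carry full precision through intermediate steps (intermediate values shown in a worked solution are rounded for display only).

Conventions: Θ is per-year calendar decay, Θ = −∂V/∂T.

σ√T = 0.2162·√1.5134 = 0.265970
d₁ = (ln(S/K) + (r+σ²/2)T) / (σ√T) = (ln(171.16/219.49) + (0.0075+0.2162²/2)·1.5134) / 0.265970 = (-0.248708 + 0.046721) / 0.265970 = -0.759437
d₂ = d₁ − σ√T = -0.759437 − 0.265970 = -1.025407
e^{−rT} = 0.988714
N(−d₁) = 0.776204,  N(−d₂) = 0.847414
Put price V = K·e^{−rT}·N(−d₂) − S·N(−d₁) = 183.899733 − 132.855139 = 51.044594
φ(d₁) = (1/√(2π))·e^{−d₁²/2} = 0.299000
Θ = −S·φ(d₁)·σ/(2√T) + r·K·e^{−rT}·N(−d₂) = −4.496998 + 1.379248 = -3.117750

price = 51.044594
Θ = -3.117750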